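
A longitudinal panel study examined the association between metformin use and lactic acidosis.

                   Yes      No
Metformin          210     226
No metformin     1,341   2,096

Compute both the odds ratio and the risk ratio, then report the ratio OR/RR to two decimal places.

1.18

Cells: a = 210, b = 226, c = 1341, d = 2096.
OR = (210·2096)/(226·1341) = 440160/303066 = 1.45236
Risk in exposed = 210/436 = 0.48165; risk in unexposed = 1341/3437 = 0.39017; RR = 1.23448
OR/RR = 1.45236 / 1.23448 = 1.17649
The outcome is not rare, so the OR lies further from 1 than the RR.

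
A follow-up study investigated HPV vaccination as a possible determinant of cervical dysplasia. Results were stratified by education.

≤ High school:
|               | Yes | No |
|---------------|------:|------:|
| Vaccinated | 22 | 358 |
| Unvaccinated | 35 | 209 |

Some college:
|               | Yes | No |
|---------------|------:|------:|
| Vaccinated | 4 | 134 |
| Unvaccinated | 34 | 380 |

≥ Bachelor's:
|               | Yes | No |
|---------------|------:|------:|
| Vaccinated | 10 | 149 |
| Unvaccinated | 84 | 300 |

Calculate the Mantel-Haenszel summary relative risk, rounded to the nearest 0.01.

RR_MH = Σ(aᵢ·n₀ᵢ/nᵢ) / Σ(cᵢ·n₁ᵢ/nᵢ), with n₁ᵢ = aᵢ+bᵢ (exposed), n₀ᵢ = cᵢ+dᵢ (unexposed), nᵢ = n₁ᵢ+n₀ᵢ.
Stratum 1 (≤ High school): n₁ = 380, n₀ = 244, n = 624; a·n₀/n = 22·244/624 = 8.6026; c·n₁/n = 35·380/624 = 21.3141
Stratum 2 (Some college): n₁ = 138, n₀ = 414, n = 552; a·n₀/n = 4·414/552 = 3.0000; c·n₁/n = 34·138/552 = 8.5000
Stratum 3 (≥ Bachelor's): n₁ = 159, n₀ = 384, n = 543; a·n₀/n = 10·384/543 = 7.0718; c·n₁/n = 84·159/543 = 24.5967
RR_MH = (8.6026 + 3.0000 + 7.0718) / (21.3141 + 8.5000 + 24.5967) = 18.6744 / 54.4108 = 0.34321

0.34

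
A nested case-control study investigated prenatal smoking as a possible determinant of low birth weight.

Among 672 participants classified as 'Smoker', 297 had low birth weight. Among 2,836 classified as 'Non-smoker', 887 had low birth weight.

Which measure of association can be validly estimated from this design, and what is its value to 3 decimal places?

1.740

From the description: a = 297, b = 375, c = 887, d = 1949.
This is a nested case-control study: participants were sampled on outcome status, so risks in the source population cannot be estimated directly — relative risk is not valid here. The odds ratio is the appropriate measure.
OR = (a·d)/(b·c) = (297 × 1949) / (375 × 887) = 578853 / 332625 = 1.74026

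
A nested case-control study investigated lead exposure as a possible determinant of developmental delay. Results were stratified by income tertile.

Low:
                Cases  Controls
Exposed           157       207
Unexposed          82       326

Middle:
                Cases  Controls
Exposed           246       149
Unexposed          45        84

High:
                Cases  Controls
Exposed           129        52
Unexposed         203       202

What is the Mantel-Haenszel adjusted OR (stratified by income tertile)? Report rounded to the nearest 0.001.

2.845

OR_MH = Σ(aᵢdᵢ/nᵢ) / Σ(bᵢcᵢ/nᵢ), where nᵢ is the stratum total.
Stratum 1 (Low): n = 772; a·d/n = 157·326/772 = 66.2979; b·c/n = 207·82/772 = 21.9870
Stratum 2 (Middle): n = 524; a·d/n = 246·84/524 = 39.4351; b·c/n = 149·45/524 = 12.7958
Stratum 3 (High): n = 586; a·d/n = 129·202/586 = 44.4676; b·c/n = 52·203/586 = 18.0137
OR_MH = (66.2979 + 39.4351 + 44.4676) / (21.9870 + 12.7958 + 18.0137) = 150.2006 / 52.7965 = 2.84490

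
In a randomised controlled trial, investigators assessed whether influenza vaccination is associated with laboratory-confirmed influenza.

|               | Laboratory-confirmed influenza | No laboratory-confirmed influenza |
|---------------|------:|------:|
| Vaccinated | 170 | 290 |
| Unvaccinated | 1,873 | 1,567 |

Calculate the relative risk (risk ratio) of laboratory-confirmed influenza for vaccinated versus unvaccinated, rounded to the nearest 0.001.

0.679

Cells: a = 170, b = 290, c = 1873, d = 1567.
Risk in exposed = 170/460 = 0.36957; risk in unexposed = 1873/3440 = 0.54448.
RR = 0.36957 / 0.54448 = 0.67875
The risk is 32% lower among the exposed than among the unexposed.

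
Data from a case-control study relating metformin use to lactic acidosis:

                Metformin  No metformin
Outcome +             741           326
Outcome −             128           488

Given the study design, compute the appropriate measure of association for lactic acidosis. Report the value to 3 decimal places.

8.666

Reading the table with exposure as columns: a = 741 (Metformin, case), b = 128 (Metformin, non-case), c = 326 (No metformin, case), d = 488.
This is a case-control study: participants were sampled on outcome status, so risks in the source population cannot be estimated directly — relative risk is not valid here. The odds ratio is the appropriate measure.
OR = (a·d)/(b·c) = (741 × 488) / (128 × 326) = 361608 / 41728 = 8.66584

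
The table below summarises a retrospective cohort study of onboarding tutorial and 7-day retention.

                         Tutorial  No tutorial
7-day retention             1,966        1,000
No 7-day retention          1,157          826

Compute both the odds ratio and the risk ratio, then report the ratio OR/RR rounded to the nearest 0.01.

Reading the table with exposure as columns: a = 1966 (Tutorial, case), b = 1157 (Tutorial, non-case), c = 1000 (No tutorial, case), d = 826.
OR = (1966·826)/(1157·1000) = 1623916/1157000 = 1.40356
Risk in exposed = 1966/3123 = 0.62952; risk in unexposed = 1000/1826 = 0.54765; RR = 1.14951
OR/RR = 1.40356 / 1.14951 = 1.22101
The outcome is not rare, so the OR lies further from 1 than the RR.

1.22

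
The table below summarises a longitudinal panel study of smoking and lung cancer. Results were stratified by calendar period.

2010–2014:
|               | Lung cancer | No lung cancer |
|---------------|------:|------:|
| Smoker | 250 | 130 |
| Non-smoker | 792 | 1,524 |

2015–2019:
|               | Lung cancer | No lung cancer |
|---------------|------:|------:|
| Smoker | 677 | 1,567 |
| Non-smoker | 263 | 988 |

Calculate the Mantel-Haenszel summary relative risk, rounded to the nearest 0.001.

RR_MH = Σ(aᵢ·n₀ᵢ/nᵢ) / Σ(cᵢ·n₁ᵢ/nᵢ), with n₁ᵢ = aᵢ+bᵢ (exposed), n₀ᵢ = cᵢ+dᵢ (unexposed), nᵢ = n₁ᵢ+n₀ᵢ.
Stratum 1 (2010–2014): n₁ = 380, n₀ = 2316, n = 2696; a·n₀/n = 250·2316/2696 = 214.7626; c·n₁/n = 792·380/2696 = 111.6320
Stratum 2 (2015–2019): n₁ = 2244, n₀ = 1251, n = 3495; a·n₀/n = 677·1251/3495 = 242.3253; c·n₁/n = 263·2244/3495 = 168.8618
RR_MH = (214.7626 + 242.3253) / (111.6320 + 168.8618) = 457.0879 / 280.4939 = 1.62958

1.630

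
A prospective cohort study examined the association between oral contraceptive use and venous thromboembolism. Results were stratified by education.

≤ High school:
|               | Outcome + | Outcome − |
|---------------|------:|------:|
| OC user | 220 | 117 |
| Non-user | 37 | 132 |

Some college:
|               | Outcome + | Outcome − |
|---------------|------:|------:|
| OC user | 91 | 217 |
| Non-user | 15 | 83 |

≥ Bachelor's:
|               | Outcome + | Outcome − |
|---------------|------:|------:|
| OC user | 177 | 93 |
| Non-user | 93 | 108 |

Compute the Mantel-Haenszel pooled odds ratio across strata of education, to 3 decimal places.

3.337

OR_MH = Σ(aᵢdᵢ/nᵢ) / Σ(bᵢcᵢ/nᵢ), where nᵢ is the stratum total.
Stratum 1 (≤ High school): n = 506; a·d/n = 220·132/506 = 57.3913; b·c/n = 117·37/506 = 8.5553
Stratum 2 (Some college): n = 406; a·d/n = 91·83/406 = 18.6034; b·c/n = 217·15/406 = 8.0172
Stratum 3 (≥ Bachelor's): n = 471; a·d/n = 177·108/471 = 40.5860; b·c/n = 93·93/471 = 18.3631
OR_MH = (57.3913 + 18.6034 + 40.5860) / (8.5553 + 8.0172 + 18.3631) = 116.5807 / 34.9356 = 3.33702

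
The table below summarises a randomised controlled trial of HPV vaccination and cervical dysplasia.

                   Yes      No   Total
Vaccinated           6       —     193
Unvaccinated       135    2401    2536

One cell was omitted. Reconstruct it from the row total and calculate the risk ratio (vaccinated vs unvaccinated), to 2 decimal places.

0.58

The missing cell is in the exposed row: 193 − 6 = 187.
So a = 6, b = 187, c = 135, d = 2401.
RR = [a/(a+b)] / [c/(c+d)] = (6/193) / (135/2536) = 0.03109/0.05323 = 0.58400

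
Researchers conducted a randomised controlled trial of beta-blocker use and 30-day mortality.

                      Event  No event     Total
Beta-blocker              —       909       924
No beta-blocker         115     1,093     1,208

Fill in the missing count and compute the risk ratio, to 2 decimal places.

The missing cell is in the exposed row: 924 − 909 = 15.
So a = 15, b = 909, c = 115, d = 1093.
RR = [a/(a+b)] / [c/(c+d)] = (15/924) / (115/1208) = 0.01623/0.09520 = 0.17053

0.17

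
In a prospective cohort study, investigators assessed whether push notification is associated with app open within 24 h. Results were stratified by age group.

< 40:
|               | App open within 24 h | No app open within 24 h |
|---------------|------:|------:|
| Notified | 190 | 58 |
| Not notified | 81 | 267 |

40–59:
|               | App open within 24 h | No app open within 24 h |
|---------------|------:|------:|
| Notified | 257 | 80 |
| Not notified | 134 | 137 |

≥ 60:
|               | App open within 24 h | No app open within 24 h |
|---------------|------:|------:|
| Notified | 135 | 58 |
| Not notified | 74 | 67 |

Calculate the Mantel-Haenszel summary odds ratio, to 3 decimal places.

4.434

OR_MH = Σ(aᵢdᵢ/nᵢ) / Σ(bᵢcᵢ/nᵢ), where nᵢ is the stratum total.
Stratum 1 (< 40): n = 596; a·d/n = 190·267/596 = 85.1174; b·c/n = 58·81/596 = 7.8826
Stratum 2 (40–59): n = 608; a·d/n = 257·137/608 = 57.9095; b·c/n = 80·134/608 = 17.6316
Stratum 3 (≥ 60): n = 334; a·d/n = 135·67/334 = 27.0808; b·c/n = 58·74/334 = 12.8503
OR_MH = (85.1174 + 57.9095 + 27.0808) / (7.8826 + 17.6316 + 12.8503) = 170.1078 / 38.3644 = 4.43400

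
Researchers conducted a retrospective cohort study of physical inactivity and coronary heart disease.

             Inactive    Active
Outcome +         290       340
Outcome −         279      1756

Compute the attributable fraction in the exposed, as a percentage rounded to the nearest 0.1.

68.2

Reading the table with exposure as columns: a = 290 (Inactive, case), b = 279 (Inactive, non-case), c = 340 (Active, case), d = 1756.
Risk in exposed = 290/569 = 0.50967; risk in unexposed = 340/2096 = 0.16221.
RR = 0.50967/0.16221 = 3.14194
AR% = (RR − 1)/RR × 100 = (3.14194 − 1)/3.14194 × 100 = 68.1725%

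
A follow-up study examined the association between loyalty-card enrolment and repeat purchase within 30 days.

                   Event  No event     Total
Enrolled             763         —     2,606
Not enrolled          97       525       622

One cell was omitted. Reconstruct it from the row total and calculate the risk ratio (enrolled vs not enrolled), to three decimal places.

1.877

The missing cell is in the exposed row: 2606 − 763 = 1843.
So a = 763, b = 1843, c = 97, d = 525.
RR = [a/(a+b)] / [c/(c+d)] = (763/2606) / (97/622) = 0.29279/0.15595 = 1.87745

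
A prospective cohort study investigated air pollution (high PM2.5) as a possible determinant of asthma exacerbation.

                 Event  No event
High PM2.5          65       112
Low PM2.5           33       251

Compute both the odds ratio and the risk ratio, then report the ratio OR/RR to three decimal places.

Cells: a = 65, b = 112, c = 33, d = 251.
OR = (65·251)/(112·33) = 16315/3696 = 4.41423
Risk in exposed = 65/177 = 0.36723; risk in unexposed = 33/284 = 0.11620; RR = 3.16042
OR/RR = 4.41423 / 3.16042 = 1.39672
The outcome is not rare, so the OR lies further from 1 than the RR.

1.397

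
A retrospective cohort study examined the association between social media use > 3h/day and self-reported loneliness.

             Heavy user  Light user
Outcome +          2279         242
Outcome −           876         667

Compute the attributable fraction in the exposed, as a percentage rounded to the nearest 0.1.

63.1

Reading the table with exposure as columns: a = 2279 (Heavy user, case), b = 876 (Heavy user, non-case), c = 242 (Light user, case), d = 667.
Risk in exposed = 2279/3155 = 0.72235; risk in unexposed = 242/909 = 0.26623.
RR = 0.72235/0.26623 = 2.71327
AR% = (RR − 1)/RR × 100 = (2.71327 − 1)/2.71327 × 100 = 63.1441%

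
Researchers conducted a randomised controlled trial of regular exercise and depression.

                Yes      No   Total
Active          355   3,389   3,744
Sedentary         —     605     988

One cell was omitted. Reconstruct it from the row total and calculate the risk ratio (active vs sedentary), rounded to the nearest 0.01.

0.24

The missing cell is in the unexposed row: 988 − 605 = 383.
So a = 355, b = 3389, c = 383, d = 605.
RR = [a/(a+b)] / [c/(c+d)] = (355/3744) / (383/988) = 0.09482/0.38765 = 0.24460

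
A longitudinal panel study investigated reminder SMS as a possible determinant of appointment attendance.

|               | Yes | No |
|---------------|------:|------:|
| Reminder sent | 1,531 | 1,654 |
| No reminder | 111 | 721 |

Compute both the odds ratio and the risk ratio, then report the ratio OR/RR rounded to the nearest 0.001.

Cells: a = 1531, b = 1654, c = 111, d = 721.
OR = (1531·721)/(1654·111) = 1103851/183594 = 6.01246
Risk in exposed = 1531/3185 = 0.48069; risk in unexposed = 111/832 = 0.13341; RR = 3.60302
OR/RR = 6.01246 / 3.60302 = 1.66873
The outcome is not rare, so the OR lies further from 1 than the RR.

1.669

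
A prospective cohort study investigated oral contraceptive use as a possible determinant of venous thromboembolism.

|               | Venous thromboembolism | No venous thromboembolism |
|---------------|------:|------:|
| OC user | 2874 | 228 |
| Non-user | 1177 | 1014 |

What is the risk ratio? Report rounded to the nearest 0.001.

Cells: a = 2874, b = 228, c = 1177, d = 1014.
Risk in exposed = 2874/3102 = 0.92650; risk in unexposed = 1177/2191 = 0.53720.
RR = 0.92650 / 0.53720 = 1.72469
The risk among the exposed is 1.72 times that among the unexposed.

1.725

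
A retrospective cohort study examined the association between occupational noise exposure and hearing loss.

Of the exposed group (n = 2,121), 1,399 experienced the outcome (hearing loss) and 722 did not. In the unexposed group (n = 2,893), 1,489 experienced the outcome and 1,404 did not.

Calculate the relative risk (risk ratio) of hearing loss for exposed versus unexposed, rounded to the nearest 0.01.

From the description: a = 1399, b = 722, c = 1489, d = 1404.
Risk in exposed = 1399/2121 = 0.65959; risk in unexposed = 1489/2893 = 0.51469.
RR = 0.65959 / 0.51469 = 1.28154
The risk among the exposed is 1.28 times that among the unexposed.

1.28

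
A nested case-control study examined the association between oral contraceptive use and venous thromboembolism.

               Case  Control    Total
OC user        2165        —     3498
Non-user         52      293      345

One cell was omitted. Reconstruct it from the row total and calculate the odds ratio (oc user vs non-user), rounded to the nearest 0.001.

9.151

The missing cell is in the exposed row: 3498 − 2165 = 1333.
So a = 2165, b = 1333, c = 52, d = 293.
OR = (a·d)/(b·c) = (2165 × 293) / (1333 × 52) = 634345 / 69316 = 9.15149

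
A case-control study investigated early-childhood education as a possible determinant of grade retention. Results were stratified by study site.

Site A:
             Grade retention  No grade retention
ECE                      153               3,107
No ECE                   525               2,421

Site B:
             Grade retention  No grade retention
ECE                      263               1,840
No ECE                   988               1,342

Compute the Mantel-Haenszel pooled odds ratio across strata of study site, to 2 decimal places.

0.21

OR_MH = Σ(aᵢdᵢ/nᵢ) / Σ(bᵢcᵢ/nᵢ), where nᵢ is the stratum total.
Stratum 1 (Site A): n = 6206; a·d/n = 153·2421/6206 = 59.6863; b·c/n = 3107·525/6206 = 262.8384
Stratum 2 (Site B): n = 4433; a·d/n = 263·1342/4433 = 79.6179; b·c/n = 1840·988/4433 = 410.0880
OR_MH = (59.6863 + 79.6179) / (262.8384 + 410.0880) = 139.3041 / 672.9264 = 0.20701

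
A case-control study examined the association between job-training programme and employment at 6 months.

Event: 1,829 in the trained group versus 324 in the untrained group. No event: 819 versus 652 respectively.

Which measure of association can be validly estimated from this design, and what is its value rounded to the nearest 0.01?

4.49

From the description: a = 1829, b = 819, c = 324, d = 652.
This is a case-control study: participants were sampled on outcome status, so risks in the source population cannot be estimated directly — relative risk is not valid here. The odds ratio is the appropriate measure.
OR = (a·d)/(b·c) = (1829 × 652) / (819 × 324) = 1192508 / 265356 = 4.49399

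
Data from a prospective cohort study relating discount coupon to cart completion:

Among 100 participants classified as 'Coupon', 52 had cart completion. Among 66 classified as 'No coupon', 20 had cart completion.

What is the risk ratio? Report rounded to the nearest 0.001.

1.716

From the description: a = 52, b = 48, c = 20, d = 46.
Risk in exposed = 52/100 = 0.52000; risk in unexposed = 20/66 = 0.30303.
RR = 0.52000 / 0.30303 = 1.71600
The risk among the exposed is 1.72 times that among the unexposed.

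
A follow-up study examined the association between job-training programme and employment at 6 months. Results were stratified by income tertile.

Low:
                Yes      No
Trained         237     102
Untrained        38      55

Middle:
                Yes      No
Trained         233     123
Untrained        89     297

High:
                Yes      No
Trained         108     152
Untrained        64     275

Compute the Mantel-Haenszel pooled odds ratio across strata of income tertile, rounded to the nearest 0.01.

OR_MH = Σ(aᵢdᵢ/nᵢ) / Σ(bᵢcᵢ/nᵢ), where nᵢ is the stratum total.
Stratum 1 (Low): n = 432; a·d/n = 237·55/432 = 30.1736; b·c/n = 102·38/432 = 8.9722
Stratum 2 (Middle): n = 742; a·d/n = 233·297/742 = 93.2628; b·c/n = 123·89/742 = 14.7534
Stratum 3 (High): n = 599; a·d/n = 108·275/599 = 49.5826; b·c/n = 152·64/599 = 16.2404
OR_MH = (30.1736 + 93.2628 + 49.5826) / (8.9722 + 14.7534 + 16.2404) = 173.0191 / 39.9660 = 4.32916

4.33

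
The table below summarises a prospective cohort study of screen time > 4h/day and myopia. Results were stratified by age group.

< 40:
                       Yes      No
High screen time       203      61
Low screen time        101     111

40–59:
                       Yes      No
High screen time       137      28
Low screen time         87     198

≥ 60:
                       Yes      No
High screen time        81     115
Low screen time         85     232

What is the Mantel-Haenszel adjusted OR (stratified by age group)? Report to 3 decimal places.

3.856

OR_MH = Σ(aᵢdᵢ/nᵢ) / Σ(bᵢcᵢ/nᵢ), where nᵢ is the stratum total.
Stratum 1 (< 40): n = 476; a·d/n = 203·111/476 = 47.3382; b·c/n = 61·101/476 = 12.9433
Stratum 2 (40–59): n = 450; a·d/n = 137·198/450 = 60.2800; b·c/n = 28·87/450 = 5.4133
Stratum 3 (≥ 60): n = 513; a·d/n = 81·232/513 = 36.6316; b·c/n = 115·85/513 = 19.0546
OR_MH = (47.3382 + 60.2800 + 36.6316) / (12.9433 + 5.4133 + 19.0546) = 144.2498 / 37.4112 = 3.85579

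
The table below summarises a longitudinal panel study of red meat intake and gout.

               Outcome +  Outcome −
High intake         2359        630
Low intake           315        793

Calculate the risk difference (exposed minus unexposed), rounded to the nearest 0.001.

Cells: a = 2359, b = 630, c = 315, d = 793.
Risk in exposed = 2359/2989 = 0.789227; risk in unexposed = 315/1108 = 0.284296.
Risk difference = 0.789227 − 0.284296 = 0.504931

0.505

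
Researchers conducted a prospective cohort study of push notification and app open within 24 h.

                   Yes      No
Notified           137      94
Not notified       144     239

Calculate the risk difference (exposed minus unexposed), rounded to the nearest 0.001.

0.217

Cells: a = 137, b = 94, c = 144, d = 239.
Risk in exposed = 137/231 = 0.593074; risk in unexposed = 144/383 = 0.375979.
Risk difference = 0.593074 − 0.375979 = 0.217094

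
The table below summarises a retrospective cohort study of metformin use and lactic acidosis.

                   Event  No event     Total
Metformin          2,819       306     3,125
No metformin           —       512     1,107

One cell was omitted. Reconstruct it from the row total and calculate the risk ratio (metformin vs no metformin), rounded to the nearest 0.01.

1.68

The missing cell is in the unexposed row: 1107 − 512 = 595.
So a = 2819, b = 306, c = 595, d = 512.
RR = [a/(a+b)] / [c/(c+d)] = (2819/3125) / (595/1107) = 0.90208/0.53749 = 1.67832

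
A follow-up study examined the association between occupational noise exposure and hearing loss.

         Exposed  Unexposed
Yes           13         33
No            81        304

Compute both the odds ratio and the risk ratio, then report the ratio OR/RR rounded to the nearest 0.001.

1.047

Reading the table with exposure as columns: a = 13 (Exposed, case), b = 81 (Exposed, non-case), c = 33 (Unexposed, case), d = 304.
OR = (13·304)/(81·33) = 3952/2673 = 1.47849
Risk in exposed = 13/94 = 0.13830; risk in unexposed = 33/337 = 0.09792; RR = 1.41231
OR/RR = 1.47849 / 1.41231 = 1.04685
The outcome is not rare, so the OR lies further from 1 than the RR.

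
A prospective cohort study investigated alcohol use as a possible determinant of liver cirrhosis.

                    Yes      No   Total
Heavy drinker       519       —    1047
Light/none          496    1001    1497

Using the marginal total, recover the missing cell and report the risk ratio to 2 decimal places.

The missing cell is in the exposed row: 1047 − 519 = 528.
So a = 519, b = 528, c = 496, d = 1001.
RR = [a/(a+b)] / [c/(c+d)] = (519/1047) / (496/1497) = 0.49570/0.33133 = 1.49610

1.50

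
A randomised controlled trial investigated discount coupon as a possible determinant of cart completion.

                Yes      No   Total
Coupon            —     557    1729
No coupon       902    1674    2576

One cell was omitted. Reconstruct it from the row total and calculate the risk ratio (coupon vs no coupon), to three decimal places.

1.936

The missing cell is in the exposed row: 1729 − 557 = 1172.
So a = 1172, b = 557, c = 902, d = 1674.
RR = [a/(a+b)] / [c/(c+d)] = (1172/1729) / (902/2576) = 0.67785/0.35016 = 1.93585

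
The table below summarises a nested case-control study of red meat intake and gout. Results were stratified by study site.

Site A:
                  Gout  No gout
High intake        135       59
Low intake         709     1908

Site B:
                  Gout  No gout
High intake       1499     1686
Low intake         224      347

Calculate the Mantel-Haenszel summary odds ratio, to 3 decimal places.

1.994

OR_MH = Σ(aᵢdᵢ/nᵢ) / Σ(bᵢcᵢ/nᵢ), where nᵢ is the stratum total.
Stratum 1 (Site A): n = 2811; a·d/n = 135·1908/2811 = 91.6329; b·c/n = 59·709/2811 = 14.8812
Stratum 2 (Site B): n = 3756; a·d/n = 1499·347/3756 = 138.4859; b·c/n = 1686·224/3756 = 100.5495
OR_MH = (91.6329 + 138.4859) / (14.8812 + 100.5495) = 230.1188 / 115.4307 = 1.99357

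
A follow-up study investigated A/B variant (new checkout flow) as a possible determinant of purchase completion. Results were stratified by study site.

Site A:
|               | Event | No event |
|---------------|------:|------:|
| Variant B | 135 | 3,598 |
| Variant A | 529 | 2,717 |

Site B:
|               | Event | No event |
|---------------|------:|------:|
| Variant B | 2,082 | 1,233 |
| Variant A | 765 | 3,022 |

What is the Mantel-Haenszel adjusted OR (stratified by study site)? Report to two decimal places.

OR_MH = Σ(aᵢdᵢ/nᵢ) / Σ(bᵢcᵢ/nᵢ), where nᵢ is the stratum total.
Stratum 1 (Site A): n = 6979; a·d/n = 135·2717/6979 = 52.5570; b·c/n = 3598·529/6979 = 272.7242
Stratum 2 (Site B): n = 7102; a·d/n = 2082·3022/7102 = 885.9200; b·c/n = 1233·765/7102 = 132.8140
OR_MH = (52.5570 + 885.9200) / (272.7242 + 132.8140) = 938.4770 / 405.5382 = 2.31415

2.31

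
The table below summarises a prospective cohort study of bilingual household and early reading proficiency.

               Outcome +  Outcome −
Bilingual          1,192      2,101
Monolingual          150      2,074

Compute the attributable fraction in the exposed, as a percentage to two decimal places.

Cells: a = 1192, b = 2101, c = 150, d = 2074.
Risk in exposed = 1192/3293 = 0.36198; risk in unexposed = 150/2224 = 0.06745.
RR = 0.36198/0.06745 = 5.36696
AR% = (RR − 1)/RR × 100 = (5.36696 − 1)/5.36696 × 100 = 81.3675%

81.37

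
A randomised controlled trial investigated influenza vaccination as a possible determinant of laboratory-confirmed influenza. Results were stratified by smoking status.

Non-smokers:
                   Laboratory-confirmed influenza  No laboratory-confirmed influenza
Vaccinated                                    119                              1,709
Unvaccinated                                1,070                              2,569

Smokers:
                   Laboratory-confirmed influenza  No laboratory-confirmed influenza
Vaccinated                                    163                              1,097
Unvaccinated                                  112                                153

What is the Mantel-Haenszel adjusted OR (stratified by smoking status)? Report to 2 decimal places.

OR_MH = Σ(aᵢdᵢ/nᵢ) / Σ(bᵢcᵢ/nᵢ), where nᵢ is the stratum total.
Stratum 1 (Non-smokers): n = 5467; a·d/n = 119·2569/5467 = 55.9193; b·c/n = 1709·1070/5467 = 334.4851
Stratum 2 (Smokers): n = 1525; a·d/n = 163·153/1525 = 16.3534; b·c/n = 1097·112/1525 = 80.5666
OR_MH = (55.9193 + 16.3534) / (334.4851 + 80.5666) = 72.2728 / 415.0516 = 0.17413

0.17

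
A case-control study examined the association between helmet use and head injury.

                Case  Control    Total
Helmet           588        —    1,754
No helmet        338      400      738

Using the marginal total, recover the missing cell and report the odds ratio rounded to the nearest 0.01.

0.60

The missing cell is in the exposed row: 1754 − 588 = 1166.
So a = 588, b = 1166, c = 338, d = 400.
OR = (a·d)/(b·c) = (588 × 400) / (1166 × 338) = 235200 / 394108 = 0.59679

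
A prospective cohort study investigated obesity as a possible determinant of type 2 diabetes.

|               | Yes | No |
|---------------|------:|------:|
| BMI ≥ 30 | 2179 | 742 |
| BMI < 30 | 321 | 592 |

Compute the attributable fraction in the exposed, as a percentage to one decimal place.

52.9

Cells: a = 2179, b = 742, c = 321, d = 592.
Risk in exposed = 2179/2921 = 0.74598; risk in unexposed = 321/913 = 0.35159.
RR = 0.74598/0.35159 = 2.12174
AR% = (RR − 1)/RR × 100 = (2.12174 − 1)/2.12174 × 100 = 52.8688%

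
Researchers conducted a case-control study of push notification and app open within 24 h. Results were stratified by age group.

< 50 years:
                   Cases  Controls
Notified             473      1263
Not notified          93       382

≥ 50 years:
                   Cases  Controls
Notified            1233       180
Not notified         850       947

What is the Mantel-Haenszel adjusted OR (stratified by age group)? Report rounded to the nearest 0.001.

OR_MH = Σ(aᵢdᵢ/nᵢ) / Σ(bᵢcᵢ/nᵢ), where nᵢ is the stratum total.
Stratum 1 (< 50 years): n = 2211; a·d/n = 473·382/2211 = 81.7214; b·c/n = 1263·93/2211 = 53.1248
Stratum 2 (≥ 50 years): n = 3210; a·d/n = 1233·947/3210 = 363.7542; b·c/n = 180·850/3210 = 47.6636
OR_MH = (81.7214 + 363.7542) / (53.1248 + 47.6636) = 445.4756 / 100.7884 = 4.41991

4.420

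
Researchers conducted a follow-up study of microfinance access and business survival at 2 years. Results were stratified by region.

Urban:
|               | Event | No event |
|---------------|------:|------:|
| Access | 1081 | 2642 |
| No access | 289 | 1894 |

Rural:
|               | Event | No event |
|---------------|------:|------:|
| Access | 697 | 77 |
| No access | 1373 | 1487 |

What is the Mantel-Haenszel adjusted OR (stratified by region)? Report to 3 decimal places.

OR_MH = Σ(aᵢdᵢ/nᵢ) / Σ(bᵢcᵢ/nᵢ), where nᵢ is the stratum total.
Stratum 1 (Urban): n = 5906; a·d/n = 1081·1894/5906 = 346.6668; b·c/n = 2642·289/5906 = 129.2817
Stratum 2 (Rural): n = 3634; a·d/n = 697·1487/3634 = 285.2061; b·c/n = 77·1373/3634 = 29.0922
OR_MH = (346.6668 + 285.2061) / (129.2817 + 29.0922) = 631.8729 / 158.3739 = 3.98975

3.990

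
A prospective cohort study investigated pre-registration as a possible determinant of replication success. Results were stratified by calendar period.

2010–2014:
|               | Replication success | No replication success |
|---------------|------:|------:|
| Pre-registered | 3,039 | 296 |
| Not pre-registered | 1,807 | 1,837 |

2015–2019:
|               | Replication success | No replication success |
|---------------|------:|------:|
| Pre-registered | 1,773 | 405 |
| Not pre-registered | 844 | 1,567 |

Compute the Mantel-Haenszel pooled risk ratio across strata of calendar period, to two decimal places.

RR_MH = Σ(aᵢ·n₀ᵢ/nᵢ) / Σ(cᵢ·n₁ᵢ/nᵢ), with n₁ᵢ = aᵢ+bᵢ (exposed), n₀ᵢ = cᵢ+dᵢ (unexposed), nᵢ = n₁ᵢ+n₀ᵢ.
Stratum 1 (2010–2014): n₁ = 3335, n₀ = 3644, n = 6979; a·n₀/n = 3039·3644/6979 = 1586.7769; c·n₁/n = 1807·3335/6979 = 863.4969
Stratum 2 (2015–2019): n₁ = 2178, n₀ = 2411, n = 4589; a·n₀/n = 1773·2411/4589 = 931.5108; c·n₁/n = 844·2178/4589 = 400.5735
RR_MH = (1586.7769 + 931.5108) / (863.4969 + 400.5735) = 2518.2877 / 1264.0705 = 1.99221

1.99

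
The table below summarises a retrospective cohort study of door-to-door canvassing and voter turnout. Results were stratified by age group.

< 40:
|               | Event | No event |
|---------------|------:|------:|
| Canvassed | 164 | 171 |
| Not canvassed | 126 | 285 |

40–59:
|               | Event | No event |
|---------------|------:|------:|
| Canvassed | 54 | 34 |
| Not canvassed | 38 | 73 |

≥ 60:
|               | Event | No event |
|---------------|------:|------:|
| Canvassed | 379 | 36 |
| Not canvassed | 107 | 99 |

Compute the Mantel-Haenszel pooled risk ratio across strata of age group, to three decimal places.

1.699

RR_MH = Σ(aᵢ·n₀ᵢ/nᵢ) / Σ(cᵢ·n₁ᵢ/nᵢ), with n₁ᵢ = aᵢ+bᵢ (exposed), n₀ᵢ = cᵢ+dᵢ (unexposed), nᵢ = n₁ᵢ+n₀ᵢ.
Stratum 1 (< 40): n₁ = 335, n₀ = 411, n = 746; a·n₀/n = 164·411/746 = 90.3539; c·n₁/n = 126·335/746 = 56.5818
Stratum 2 (40–59): n₁ = 88, n₀ = 111, n = 199; a·n₀/n = 54·111/199 = 30.1206; c·n₁/n = 38·88/199 = 16.8040
Stratum 3 (≥ 60): n₁ = 415, n₀ = 206, n = 621; a·n₀/n = 379·206/621 = 125.7230; c·n₁/n = 107·415/621 = 71.5056
RR_MH = (90.3539 + 30.1206 + 125.7230) / (56.5818 + 16.8040 + 71.5056) = 246.1975 / 144.8914 = 1.69919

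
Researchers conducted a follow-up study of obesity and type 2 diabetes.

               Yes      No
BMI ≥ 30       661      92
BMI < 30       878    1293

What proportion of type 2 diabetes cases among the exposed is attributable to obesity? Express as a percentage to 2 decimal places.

Cells: a = 661, b = 92, c = 878, d = 1293.
Risk in exposed = 661/753 = 0.87782; risk in unexposed = 878/2171 = 0.40442.
RR = 0.87782/0.40442 = 2.17056
AR% = (RR − 1)/RR × 100 = (2.17056 − 1)/2.17056 × 100 = 53.9289%

53.93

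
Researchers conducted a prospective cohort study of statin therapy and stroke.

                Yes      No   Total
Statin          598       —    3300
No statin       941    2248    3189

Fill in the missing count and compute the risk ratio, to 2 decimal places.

The missing cell is in the exposed row: 3300 − 598 = 2702.
So a = 598, b = 2702, c = 941, d = 2248.
RR = [a/(a+b)] / [c/(c+d)] = (598/3300) / (941/3189) = 0.18121/0.29508 = 0.61412

0.61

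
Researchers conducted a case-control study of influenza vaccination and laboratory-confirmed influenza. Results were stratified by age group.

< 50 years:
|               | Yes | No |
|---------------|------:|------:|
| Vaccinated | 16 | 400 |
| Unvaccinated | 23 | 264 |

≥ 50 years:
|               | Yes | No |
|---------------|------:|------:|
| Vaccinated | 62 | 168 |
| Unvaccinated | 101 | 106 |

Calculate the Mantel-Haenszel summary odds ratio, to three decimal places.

0.405

OR_MH = Σ(aᵢdᵢ/nᵢ) / Σ(bᵢcᵢ/nᵢ), where nᵢ is the stratum total.
Stratum 1 (< 50 years): n = 703; a·d/n = 16·264/703 = 6.0085; b·c/n = 400·23/703 = 13.0868
Stratum 2 (≥ 50 years): n = 437; a·d/n = 62·106/437 = 15.0389; b·c/n = 168·101/437 = 38.8284
OR_MH = (6.0085 + 15.0389) / (13.0868 + 38.8284) = 21.0474 / 51.9151 = 0.40542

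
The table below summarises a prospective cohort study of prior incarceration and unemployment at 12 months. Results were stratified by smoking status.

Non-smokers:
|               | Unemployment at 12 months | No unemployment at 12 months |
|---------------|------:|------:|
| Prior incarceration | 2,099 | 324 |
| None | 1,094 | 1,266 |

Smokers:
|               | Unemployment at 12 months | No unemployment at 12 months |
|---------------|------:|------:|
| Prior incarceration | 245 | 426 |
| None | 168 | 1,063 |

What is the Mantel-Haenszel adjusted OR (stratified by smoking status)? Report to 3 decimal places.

OR_MH = Σ(aᵢdᵢ/nᵢ) / Σ(bᵢcᵢ/nᵢ), where nᵢ is the stratum total.
Stratum 1 (Non-smokers): n = 4783; a·d/n = 2099·1266/4783 = 555.5789; b·c/n = 324·1094/4783 = 74.1075
Stratum 2 (Smokers): n = 1902; a·d/n = 245·1063/1902 = 136.9269; b·c/n = 426·168/1902 = 37.6278
OR_MH = (555.5789 + 136.9269) / (74.1075 + 37.6278) = 692.5058 / 111.7352 = 6.19774

6.198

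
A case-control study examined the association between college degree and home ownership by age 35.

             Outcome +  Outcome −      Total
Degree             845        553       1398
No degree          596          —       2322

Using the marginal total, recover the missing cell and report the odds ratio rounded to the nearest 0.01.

The missing cell is in the unexposed row: 2322 − 596 = 1726.
So a = 845, b = 553, c = 596, d = 1726.
OR = (a·d)/(b·c) = (845 × 1726) / (553 × 596) = 1458470 / 329588 = 4.42513

4.43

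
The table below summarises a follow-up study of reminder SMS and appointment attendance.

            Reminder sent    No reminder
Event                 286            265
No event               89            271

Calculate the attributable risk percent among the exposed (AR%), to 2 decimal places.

35.17

Reading the table with exposure as columns: a = 286 (Reminder sent, case), b = 89 (Reminder sent, non-case), c = 265 (No reminder, case), d = 271.
Risk in exposed = 286/375 = 0.76267; risk in unexposed = 265/536 = 0.49440.
RR = 0.76267/0.49440 = 1.54260
AR% = (RR − 1)/RR × 100 = (1.54260 − 1)/1.54260 × 100 = 35.1744%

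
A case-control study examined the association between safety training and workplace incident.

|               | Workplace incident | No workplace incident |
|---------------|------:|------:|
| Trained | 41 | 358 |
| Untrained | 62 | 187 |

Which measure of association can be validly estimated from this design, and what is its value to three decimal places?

0.345

Cells: a = 41, b = 358, c = 62, d = 187.
This is a case-control study: participants were sampled on outcome status, so risks in the source population cannot be estimated directly — relative risk is not valid here. The odds ratio is the appropriate measure.
OR = (a·d)/(b·c) = (41 × 187) / (358 × 62) = 7667 / 22196 = 0.34542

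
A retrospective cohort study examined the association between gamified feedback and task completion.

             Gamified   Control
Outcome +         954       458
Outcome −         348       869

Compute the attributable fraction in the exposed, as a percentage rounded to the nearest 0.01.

Reading the table with exposure as columns: a = 954 (Gamified, case), b = 348 (Gamified, non-case), c = 458 (Control, case), d = 869.
Risk in exposed = 954/1302 = 0.73272; risk in unexposed = 458/1327 = 0.34514.
RR = 0.73272/0.34514 = 2.12297
AR% = (RR − 1)/RR × 100 = (2.12297 − 1)/2.12297 × 100 = 52.8961%

52.90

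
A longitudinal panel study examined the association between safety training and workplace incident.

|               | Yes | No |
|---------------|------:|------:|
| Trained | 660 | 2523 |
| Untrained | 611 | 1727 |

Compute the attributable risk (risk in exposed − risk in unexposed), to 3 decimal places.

Cells: a = 660, b = 2523, c = 611, d = 1727.
Risk in exposed = 660/3183 = 0.207352; risk in unexposed = 611/2338 = 0.261334.
Risk difference = 0.207352 − 0.261334 = -0.053983

-0.054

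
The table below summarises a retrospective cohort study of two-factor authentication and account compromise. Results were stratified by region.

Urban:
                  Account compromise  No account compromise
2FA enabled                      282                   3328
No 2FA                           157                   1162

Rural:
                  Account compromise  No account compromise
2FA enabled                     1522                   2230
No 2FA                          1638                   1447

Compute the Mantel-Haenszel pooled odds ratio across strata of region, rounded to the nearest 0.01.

OR_MH = Σ(aᵢdᵢ/nᵢ) / Σ(bᵢcᵢ/nᵢ), where nᵢ is the stratum total.
Stratum 1 (Urban): n = 4929; a·d/n = 282·1162/4929 = 66.4808; b·c/n = 3328·157/4929 = 106.0045
Stratum 2 (Rural): n = 6837; a·d/n = 1522·1447/6837 = 322.1199; b·c/n = 2230·1638/6837 = 534.2606
OR_MH = (66.4808 + 322.1199) / (106.0045 + 534.2606) = 388.6008 / 640.2651 = 0.60694

0.61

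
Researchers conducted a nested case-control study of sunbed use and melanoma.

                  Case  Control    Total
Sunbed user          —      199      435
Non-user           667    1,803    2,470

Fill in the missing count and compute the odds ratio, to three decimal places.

3.206

The missing cell is in the exposed row: 435 − 199 = 236.
So a = 236, b = 199, c = 667, d = 1803.
OR = (a·d)/(b·c) = (236 × 1803) / (199 × 667) = 425508 / 132733 = 3.20574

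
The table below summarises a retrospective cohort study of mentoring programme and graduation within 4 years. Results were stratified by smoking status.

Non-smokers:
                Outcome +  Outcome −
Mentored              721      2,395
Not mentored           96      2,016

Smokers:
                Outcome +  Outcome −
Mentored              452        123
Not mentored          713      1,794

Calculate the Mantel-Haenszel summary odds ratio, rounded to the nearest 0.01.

7.47

OR_MH = Σ(aᵢdᵢ/nᵢ) / Σ(bᵢcᵢ/nᵢ), where nᵢ is the stratum total.
Stratum 1 (Non-smokers): n = 5228; a·d/n = 721·2016/5228 = 278.0291; b·c/n = 2395·96/5228 = 43.9786
Stratum 2 (Smokers): n = 3082; a·d/n = 452·1794/3082 = 263.1045; b·c/n = 123·713/3082 = 28.4552
OR_MH = (278.0291 + 263.1045) / (43.9786 + 28.4552) = 541.1336 / 72.4338 = 7.47073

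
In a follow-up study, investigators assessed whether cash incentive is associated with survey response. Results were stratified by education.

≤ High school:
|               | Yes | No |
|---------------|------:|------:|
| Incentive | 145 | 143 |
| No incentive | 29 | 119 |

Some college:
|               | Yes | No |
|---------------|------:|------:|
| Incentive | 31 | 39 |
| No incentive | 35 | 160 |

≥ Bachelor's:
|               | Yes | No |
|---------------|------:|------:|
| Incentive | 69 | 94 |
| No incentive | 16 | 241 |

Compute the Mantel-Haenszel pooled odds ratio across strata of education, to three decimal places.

OR_MH = Σ(aᵢdᵢ/nᵢ) / Σ(bᵢcᵢ/nᵢ), where nᵢ is the stratum total.
Stratum 1 (≤ High school): n = 436; a·d/n = 145·119/436 = 39.5757; b·c/n = 143·29/436 = 9.5115
Stratum 2 (Some college): n = 265; a·d/n = 31·160/265 = 18.7170; b·c/n = 39·35/265 = 5.1509
Stratum 3 (≥ Bachelor's): n = 420; a·d/n = 69·241/420 = 39.5929; b·c/n = 94·16/420 = 3.5810
OR_MH = (39.5757 + 18.7170 + 39.5929) / (9.5115 + 5.1509 + 3.5810) = 97.8855 / 18.2434 = 5.36554

5.366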